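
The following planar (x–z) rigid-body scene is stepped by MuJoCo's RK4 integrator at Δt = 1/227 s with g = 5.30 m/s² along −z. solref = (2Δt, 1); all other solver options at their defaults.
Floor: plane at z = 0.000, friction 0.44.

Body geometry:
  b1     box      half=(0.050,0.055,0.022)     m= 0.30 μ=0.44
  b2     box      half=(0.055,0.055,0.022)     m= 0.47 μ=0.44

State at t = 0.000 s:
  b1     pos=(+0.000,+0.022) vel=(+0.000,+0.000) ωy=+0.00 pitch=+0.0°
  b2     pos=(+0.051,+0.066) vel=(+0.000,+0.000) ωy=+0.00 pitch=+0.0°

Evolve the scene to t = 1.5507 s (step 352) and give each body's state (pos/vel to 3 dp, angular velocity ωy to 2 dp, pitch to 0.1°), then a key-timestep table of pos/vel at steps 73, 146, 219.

State at t = 1.5507 s:
  b1     pos=(-0.001,+0.022) vel=(+0.000,+0.000) ωy=+0.00 pitch=+0.0°
  b2     pos=(+0.068,+0.055) vel=(+0.000,+0.000) ωy=-0.01 pitch=+47.4°

Key-timestep trajectory:
   step    t(s)  b1.x    b1.z    b1.vx   b1.vz   b2.x    b2.z    b2.vx   b2.vz 
     73  0.3216   +0.000  +0.022  +0.000  +0.000   +0.057  +0.065  +0.059  -0.020
    146  0.6432   +0.000  +0.022  +0.000  +0.000   +0.083  +0.059  +0.027  +0.002
    219  0.9648   +0.000  +0.022  +0.000  +0.000   +0.082  +0.059  -0.040  -0.004


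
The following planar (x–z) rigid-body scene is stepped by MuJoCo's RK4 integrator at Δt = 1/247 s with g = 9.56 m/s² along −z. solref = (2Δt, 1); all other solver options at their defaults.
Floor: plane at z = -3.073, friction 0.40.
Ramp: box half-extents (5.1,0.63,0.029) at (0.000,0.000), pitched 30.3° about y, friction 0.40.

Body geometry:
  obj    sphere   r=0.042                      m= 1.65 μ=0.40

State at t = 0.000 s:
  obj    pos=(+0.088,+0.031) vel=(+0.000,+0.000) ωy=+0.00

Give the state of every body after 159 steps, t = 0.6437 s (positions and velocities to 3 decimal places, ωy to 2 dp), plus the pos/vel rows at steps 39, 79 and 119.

State at t = 0.6437 s:
  obj    pos=(+0.704,-0.329) vel=(+1.915,-1.119) ωy=+52.79

Key-timestep trajectory:
   step    t(s)  obj.x    obj.z    obj.vx   obj.vz 
     39  0.1579   +0.125  +0.009  +0.470  -0.275
     79  0.3198   +0.240  -0.058  +0.951  -0.556
    119  0.4818   +0.433  -0.171  +1.433  -0.837


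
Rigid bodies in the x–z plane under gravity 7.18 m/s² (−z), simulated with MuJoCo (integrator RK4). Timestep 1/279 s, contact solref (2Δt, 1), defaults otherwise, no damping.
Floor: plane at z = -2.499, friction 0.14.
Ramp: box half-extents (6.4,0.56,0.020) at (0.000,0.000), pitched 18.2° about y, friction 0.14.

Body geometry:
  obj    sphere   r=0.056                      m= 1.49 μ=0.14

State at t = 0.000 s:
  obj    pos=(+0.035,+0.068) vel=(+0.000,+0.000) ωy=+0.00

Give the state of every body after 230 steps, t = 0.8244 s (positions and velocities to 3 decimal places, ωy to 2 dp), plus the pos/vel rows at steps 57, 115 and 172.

State at t = 0.8244 s:
  obj    pos=(+0.552,-0.102) vel=(+1.255,-0.412) ωy=+23.58

Key-timestep trajectory:
   step    t(s)  obj.x    obj.z    obj.vx   obj.vz 
     57  0.2043   +0.067  +0.058  +0.311  -0.102
    115  0.4122   +0.164  +0.026  +0.627  -0.206
    172  0.6165   +0.324  -0.027  +0.938  -0.308


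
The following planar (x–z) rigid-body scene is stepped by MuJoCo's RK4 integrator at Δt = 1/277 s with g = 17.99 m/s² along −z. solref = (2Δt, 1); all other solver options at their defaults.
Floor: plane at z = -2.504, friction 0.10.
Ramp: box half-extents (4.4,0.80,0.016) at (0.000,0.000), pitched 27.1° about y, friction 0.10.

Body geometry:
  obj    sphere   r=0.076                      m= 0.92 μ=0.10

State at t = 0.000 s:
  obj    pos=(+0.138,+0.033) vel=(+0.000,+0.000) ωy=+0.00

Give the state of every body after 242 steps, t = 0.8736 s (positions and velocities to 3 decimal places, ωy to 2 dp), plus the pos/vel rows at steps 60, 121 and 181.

State at t = 0.8736 s:
  obj    pos=(+2.378,-1.113) vel=(+5.121,-2.643) ωy=+45.95

Key-timestep trajectory:
   step    t(s)  obj.x    obj.z    obj.vx   obj.vz 
     60  0.2166   +0.276  -0.038  +1.269  -0.656
    121  0.4368   +0.698  -0.254  +2.575  -1.284
    181  0.6534   +1.391  -0.608  +3.834  -1.966


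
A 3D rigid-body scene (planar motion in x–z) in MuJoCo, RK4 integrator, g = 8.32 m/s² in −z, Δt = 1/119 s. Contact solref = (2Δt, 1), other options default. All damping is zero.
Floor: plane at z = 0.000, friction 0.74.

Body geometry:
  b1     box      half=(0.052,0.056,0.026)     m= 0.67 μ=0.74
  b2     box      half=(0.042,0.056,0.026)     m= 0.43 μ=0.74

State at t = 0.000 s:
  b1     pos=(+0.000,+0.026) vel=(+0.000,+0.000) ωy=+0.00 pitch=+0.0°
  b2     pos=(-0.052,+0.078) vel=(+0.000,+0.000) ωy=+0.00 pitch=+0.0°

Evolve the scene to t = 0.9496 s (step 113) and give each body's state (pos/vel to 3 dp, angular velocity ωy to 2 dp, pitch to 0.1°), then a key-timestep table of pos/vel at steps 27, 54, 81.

State at t = 0.9496 s:
  b1     pos=(+0.000,+0.026) vel=(+0.000,+0.000) ωy=+0.00 pitch=+0.0°
  b2     pos=(-0.088,+0.042) vel=(+0.000,+0.000) ωy=+0.00 pitch=-90.0°

Key-timestep trajectory:
   step    t(s)  b1.x    b1.z    b1.vx   b1.vz   b2.x    b2.z    b2.vx   b2.vz 
     27  0.2269   +0.000  +0.026  +0.000  +0.000   -0.054  +0.078  -0.021  -0.001
     54  0.4538   +0.000  +0.026  +0.000  +0.000   -0.075  +0.065  -0.196  -0.290
     81  0.6807   +0.000  +0.026  +0.000  +0.000   -0.090  +0.043  +0.162  -0.118


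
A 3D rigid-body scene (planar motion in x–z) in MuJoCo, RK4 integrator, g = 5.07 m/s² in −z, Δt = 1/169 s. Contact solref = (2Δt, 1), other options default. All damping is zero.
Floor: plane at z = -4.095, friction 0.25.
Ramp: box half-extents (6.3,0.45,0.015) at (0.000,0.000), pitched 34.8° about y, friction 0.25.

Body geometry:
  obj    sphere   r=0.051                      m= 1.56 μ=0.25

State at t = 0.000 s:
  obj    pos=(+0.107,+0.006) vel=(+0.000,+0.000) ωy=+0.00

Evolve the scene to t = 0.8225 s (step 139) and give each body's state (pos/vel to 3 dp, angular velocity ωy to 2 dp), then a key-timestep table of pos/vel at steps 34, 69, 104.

State at t = 0.8225 s:
  obj    pos=(+0.681,-0.393) vel=(+1.396,-0.970) ωy=+33.32

Key-timestep trajectory:
   step    t(s)  obj.x    obj.z    obj.vx   obj.vz 
     34  0.2012   +0.141  -0.018  +0.342  -0.237
     69  0.4083   +0.249  -0.092  +0.693  -0.482
    104  0.6154   +0.428  -0.217  +1.045  -0.726


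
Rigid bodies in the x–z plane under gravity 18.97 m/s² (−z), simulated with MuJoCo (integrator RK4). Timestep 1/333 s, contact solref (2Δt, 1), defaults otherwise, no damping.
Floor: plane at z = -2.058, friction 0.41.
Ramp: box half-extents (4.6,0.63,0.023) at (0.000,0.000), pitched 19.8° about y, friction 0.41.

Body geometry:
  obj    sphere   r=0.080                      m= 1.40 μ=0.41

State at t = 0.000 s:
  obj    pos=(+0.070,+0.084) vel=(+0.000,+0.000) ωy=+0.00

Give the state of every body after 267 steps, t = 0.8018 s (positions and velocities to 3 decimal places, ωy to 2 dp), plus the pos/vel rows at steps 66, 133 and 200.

State at t = 0.8018 s:
  obj    pos=(+1.458,-0.416) vel=(+3.463,-1.247) ωy=+46.00

Key-timestep trajectory:
   step    t(s)  obj.x    obj.z    obj.vx   obj.vz 
     66  0.1982   +0.155  +0.054  +0.856  -0.308
    133  0.3994   +0.415  -0.040  +1.725  -0.621
    200  0.6006   +0.849  -0.196  +2.594  -0.934


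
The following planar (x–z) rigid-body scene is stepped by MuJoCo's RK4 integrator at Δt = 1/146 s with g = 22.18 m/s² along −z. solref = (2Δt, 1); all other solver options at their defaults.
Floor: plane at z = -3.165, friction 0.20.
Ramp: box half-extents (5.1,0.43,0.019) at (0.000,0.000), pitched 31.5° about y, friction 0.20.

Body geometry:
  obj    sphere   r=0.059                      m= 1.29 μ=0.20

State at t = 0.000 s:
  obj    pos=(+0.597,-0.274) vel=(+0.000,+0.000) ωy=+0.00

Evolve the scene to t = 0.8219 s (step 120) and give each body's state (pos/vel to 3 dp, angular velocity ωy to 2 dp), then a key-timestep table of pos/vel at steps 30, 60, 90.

State at t = 0.8219 s:
  obj    pos=(+2.982,-1.736) vel=(+5.802,-3.555) ωy=+115.26

Key-timestep trajectory:
   step    t(s)  obj.x    obj.z    obj.vx   obj.vz 
     30  0.2055   +0.746  -0.366  +1.451  -0.889
     60  0.4110   +1.193  -0.640  +2.901  -1.778
     90  0.6164   +1.938  -1.096  +4.352  -2.667


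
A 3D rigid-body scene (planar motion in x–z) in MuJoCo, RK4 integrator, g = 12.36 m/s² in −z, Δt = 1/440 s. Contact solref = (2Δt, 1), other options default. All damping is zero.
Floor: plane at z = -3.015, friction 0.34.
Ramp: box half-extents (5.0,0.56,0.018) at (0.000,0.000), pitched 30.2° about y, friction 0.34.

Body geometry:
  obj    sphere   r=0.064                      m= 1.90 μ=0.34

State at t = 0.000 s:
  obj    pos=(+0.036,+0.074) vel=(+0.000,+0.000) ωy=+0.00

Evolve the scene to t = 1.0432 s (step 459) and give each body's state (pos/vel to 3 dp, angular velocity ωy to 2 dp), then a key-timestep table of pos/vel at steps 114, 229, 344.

State at t = 1.0432 s:
  obj    pos=(+2.125,-1.142) vel=(+4.004,-2.330) ωy=+72.38

Key-timestep trajectory:
   step    t(s)  obj.x    obj.z    obj.vx   obj.vz 
    114  0.2591   +0.165  -0.001  +0.995  -0.579
    229  0.5205   +0.556  -0.229  +1.998  -1.163
    344  0.7818   +1.209  -0.609  +3.001  -1.747


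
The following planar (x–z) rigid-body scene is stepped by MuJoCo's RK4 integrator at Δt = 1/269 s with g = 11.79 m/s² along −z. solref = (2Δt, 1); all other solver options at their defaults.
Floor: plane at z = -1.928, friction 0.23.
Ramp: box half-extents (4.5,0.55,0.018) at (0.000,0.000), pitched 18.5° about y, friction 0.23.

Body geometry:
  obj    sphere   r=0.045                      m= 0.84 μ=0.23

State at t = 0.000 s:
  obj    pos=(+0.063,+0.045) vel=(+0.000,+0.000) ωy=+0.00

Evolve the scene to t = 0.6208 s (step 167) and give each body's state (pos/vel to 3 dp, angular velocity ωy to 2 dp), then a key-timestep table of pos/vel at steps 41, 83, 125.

State at t = 0.6208 s:
  obj    pos=(+0.551,-0.118) vel=(+1.573,-0.526) ωy=+36.86

Key-timestep trajectory:
   step    t(s)  obj.x    obj.z    obj.vx   obj.vz 
     41  0.1524   +0.093  +0.035  +0.386  -0.129
     83  0.3086   +0.184  +0.005  +0.782  -0.262
    125  0.4647   +0.337  -0.046  +1.178  -0.394


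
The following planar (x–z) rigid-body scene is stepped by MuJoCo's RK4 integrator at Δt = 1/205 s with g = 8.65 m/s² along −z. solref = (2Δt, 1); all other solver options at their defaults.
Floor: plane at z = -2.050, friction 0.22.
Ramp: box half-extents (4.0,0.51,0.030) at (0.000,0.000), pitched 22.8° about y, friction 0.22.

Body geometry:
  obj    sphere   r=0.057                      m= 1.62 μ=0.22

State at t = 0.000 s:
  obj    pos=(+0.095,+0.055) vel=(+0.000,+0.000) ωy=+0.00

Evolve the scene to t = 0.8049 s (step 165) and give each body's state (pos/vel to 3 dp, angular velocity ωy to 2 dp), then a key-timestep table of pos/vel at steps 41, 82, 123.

State at t = 0.8049 s:
  obj    pos=(+0.810,-0.246) vel=(+1.777,-0.747) ωy=+33.80

Key-timestep trajectory:
   step    t(s)  obj.x    obj.z    obj.vx   obj.vz 
     41  0.2000   +0.139  +0.036  +0.442  -0.186
     82  0.4000   +0.272  -0.020  +0.883  -0.371
    123  0.6000   +0.492  -0.113  +1.324  -0.557


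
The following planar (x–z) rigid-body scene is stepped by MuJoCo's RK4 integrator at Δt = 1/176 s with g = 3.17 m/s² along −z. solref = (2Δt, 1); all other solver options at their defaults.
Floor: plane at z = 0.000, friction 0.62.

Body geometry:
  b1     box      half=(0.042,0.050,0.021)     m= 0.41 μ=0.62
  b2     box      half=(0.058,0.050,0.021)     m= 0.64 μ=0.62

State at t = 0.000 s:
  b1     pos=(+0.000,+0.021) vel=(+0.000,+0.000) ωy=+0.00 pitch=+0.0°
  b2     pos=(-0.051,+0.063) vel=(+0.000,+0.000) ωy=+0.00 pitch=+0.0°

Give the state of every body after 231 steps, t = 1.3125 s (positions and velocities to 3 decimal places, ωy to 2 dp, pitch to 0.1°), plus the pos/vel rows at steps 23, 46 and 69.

State at t = 1.3125 s:
  b1     pos=(+0.000,+0.021) vel=(+0.000,+0.000) ωy=+0.00 pitch=+0.0°
  b2     pos=(-0.062,+0.053) vel=(+0.000,+0.000) ωy=+0.01 pitch=-38.7°

Key-timestep trajectory:
   step    t(s)  b1.x    b1.z    b1.vx   b1.vz   b2.x    b2.z    b2.vx   b2.vz 
     23  0.1307   +0.000  +0.021  +0.000  +0.000   -0.054  +0.061  -0.045  -0.027
     46  0.2614   +0.000  +0.021  +0.000  +0.000   -0.062  +0.053  -0.075  -0.127
     69  0.3920   +0.000  +0.021  +0.000  +0.000   -0.063  +0.054  +0.053  -0.030


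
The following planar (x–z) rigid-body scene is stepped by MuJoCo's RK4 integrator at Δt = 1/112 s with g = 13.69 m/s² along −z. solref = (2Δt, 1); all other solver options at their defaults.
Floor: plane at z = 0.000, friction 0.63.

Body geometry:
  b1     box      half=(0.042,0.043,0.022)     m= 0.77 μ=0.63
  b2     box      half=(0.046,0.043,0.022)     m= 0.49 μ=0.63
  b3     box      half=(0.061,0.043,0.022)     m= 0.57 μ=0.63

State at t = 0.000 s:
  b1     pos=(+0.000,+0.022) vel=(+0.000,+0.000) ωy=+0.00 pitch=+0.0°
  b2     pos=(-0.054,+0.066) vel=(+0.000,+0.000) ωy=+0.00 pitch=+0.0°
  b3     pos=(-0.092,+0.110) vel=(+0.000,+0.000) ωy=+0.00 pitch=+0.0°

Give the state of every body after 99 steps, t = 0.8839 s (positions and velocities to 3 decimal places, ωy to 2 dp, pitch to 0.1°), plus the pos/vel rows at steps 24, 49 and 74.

State at t = 0.8839 s:
  b1     pos=(+0.001,+0.022) vel=(+0.001,+0.000) ωy=+0.00 pitch=+0.0°
  b2     pos=(-0.066,+0.049) vel=(+0.000,+0.000) ωy=+0.03 pitch=-49.2°
  b3     pos=(-0.127,+0.057) vel=(+0.000,+0.000) ωy=+0.02 pitch=-42.1°

Key-timestep trajectory:
   step    t(s)  b1.x    b1.z    b1.vx   b1.vz   b2.x    b2.z    b2.vx   b2.vz   b3.x    b3.z    b3.vx   b3.vz 
     24  0.2143   +0.000  +0.022  +0.000  +0.000   -0.069  +0.050  +0.102  -0.005   -0.129  +0.058  +0.075  +0.004
     49  0.4375   +0.000  +0.022  +0.001  +0.000   -0.066  +0.049  +0.000  +0.000   -0.127  +0.057  +0.000  -0.001
     74  0.6607   +0.001  +0.022  +0.001  +0.000   -0.066  +0.049  +0.000  +0.000   -0.127  +0.057  +0.000  -0.001


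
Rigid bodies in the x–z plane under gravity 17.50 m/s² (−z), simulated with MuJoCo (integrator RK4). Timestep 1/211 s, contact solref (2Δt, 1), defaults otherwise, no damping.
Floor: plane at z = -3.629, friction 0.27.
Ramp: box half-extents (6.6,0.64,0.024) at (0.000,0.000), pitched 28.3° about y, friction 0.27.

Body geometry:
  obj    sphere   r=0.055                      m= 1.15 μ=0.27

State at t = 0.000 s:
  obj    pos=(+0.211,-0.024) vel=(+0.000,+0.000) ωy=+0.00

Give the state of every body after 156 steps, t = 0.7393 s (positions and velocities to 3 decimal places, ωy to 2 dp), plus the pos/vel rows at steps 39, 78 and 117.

State at t = 0.7393 s:
  obj    pos=(+1.637,-0.792) vel=(+3.858,-2.077) ωy=+79.64

Key-timestep trajectory:
   step    t(s)  obj.x    obj.z    obj.vx   obj.vz 
     39  0.1848   +0.300  -0.072  +0.965  -0.519
     78  0.3697   +0.568  -0.216  +1.929  -1.039
    117  0.5545   +1.013  -0.456  +2.894  -1.558


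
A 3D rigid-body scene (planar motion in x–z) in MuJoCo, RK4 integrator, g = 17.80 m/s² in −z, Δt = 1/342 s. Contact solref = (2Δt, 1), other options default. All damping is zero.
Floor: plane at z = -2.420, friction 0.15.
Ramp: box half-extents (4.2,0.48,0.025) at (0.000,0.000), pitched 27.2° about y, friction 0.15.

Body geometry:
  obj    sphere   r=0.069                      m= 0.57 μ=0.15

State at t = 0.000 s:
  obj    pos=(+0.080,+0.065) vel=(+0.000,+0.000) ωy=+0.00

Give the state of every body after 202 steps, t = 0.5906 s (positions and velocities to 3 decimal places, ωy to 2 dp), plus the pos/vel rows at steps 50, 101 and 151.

State at t = 0.5906 s:
  obj    pos=(+0.982,-0.399) vel=(+3.053,-1.569) ωy=+49.73

Key-timestep trajectory:
   step    t(s)  obj.x    obj.z    obj.vx   obj.vz 
     50  0.1462   +0.135  +0.036  +0.756  -0.389
    101  0.2953   +0.305  -0.051  +1.527  -0.785
    151  0.4415   +0.584  -0.194  +2.283  -1.173


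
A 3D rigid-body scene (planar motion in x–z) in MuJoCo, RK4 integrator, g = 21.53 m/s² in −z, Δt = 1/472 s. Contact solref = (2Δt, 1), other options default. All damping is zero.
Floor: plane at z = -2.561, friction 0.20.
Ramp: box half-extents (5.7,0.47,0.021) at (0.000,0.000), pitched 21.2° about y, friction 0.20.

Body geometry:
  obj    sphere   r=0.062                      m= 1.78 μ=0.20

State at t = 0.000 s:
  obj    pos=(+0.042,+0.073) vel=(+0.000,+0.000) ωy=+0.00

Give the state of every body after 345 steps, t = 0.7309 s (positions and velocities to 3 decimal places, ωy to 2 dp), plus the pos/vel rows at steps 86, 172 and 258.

State at t = 0.7309 s:
  obj    pos=(+1.427,-0.465) vel=(+3.790,-1.470) ωy=+65.56

Key-timestep trajectory:
   step    t(s)  obj.x    obj.z    obj.vx   obj.vz 
     86  0.1822   +0.128  +0.039  +0.945  -0.366
    172  0.3644   +0.386  -0.061  +1.890  -0.733
    258  0.5466   +0.817  -0.228  +2.834  -1.099


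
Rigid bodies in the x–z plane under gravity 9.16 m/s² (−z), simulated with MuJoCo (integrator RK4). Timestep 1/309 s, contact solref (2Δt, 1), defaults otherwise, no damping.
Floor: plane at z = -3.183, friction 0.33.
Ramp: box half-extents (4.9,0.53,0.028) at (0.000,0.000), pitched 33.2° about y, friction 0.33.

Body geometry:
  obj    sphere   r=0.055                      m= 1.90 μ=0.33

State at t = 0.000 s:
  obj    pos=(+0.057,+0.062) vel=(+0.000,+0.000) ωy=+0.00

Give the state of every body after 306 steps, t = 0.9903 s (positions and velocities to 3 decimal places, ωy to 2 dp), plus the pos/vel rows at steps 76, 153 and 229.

State at t = 0.9903 s:
  obj    pos=(+1.527,-0.900) vel=(+2.969,-1.943) ωy=+64.50

Key-timestep trajectory:
   step    t(s)  obj.x    obj.z    obj.vx   obj.vz 
     76  0.2460   +0.148  +0.003  +0.737  -0.483
    153  0.4951   +0.425  -0.179  +1.484  -0.971
    229  0.7411   +0.880  -0.477  +2.222  -1.454


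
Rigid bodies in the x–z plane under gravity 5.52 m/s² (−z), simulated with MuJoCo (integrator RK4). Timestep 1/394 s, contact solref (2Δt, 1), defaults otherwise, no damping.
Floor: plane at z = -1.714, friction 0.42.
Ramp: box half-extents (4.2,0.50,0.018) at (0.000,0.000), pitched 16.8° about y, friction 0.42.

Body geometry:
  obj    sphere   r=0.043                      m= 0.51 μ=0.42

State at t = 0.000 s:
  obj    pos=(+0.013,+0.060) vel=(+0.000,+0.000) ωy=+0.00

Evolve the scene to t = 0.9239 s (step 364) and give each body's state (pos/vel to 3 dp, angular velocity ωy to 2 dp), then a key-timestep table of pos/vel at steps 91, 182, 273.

State at t = 0.9239 s:
  obj    pos=(+0.479,-0.081) vel=(+1.008,-0.304) ωy=+24.48

Key-timestep trajectory:
   step    t(s)  obj.x    obj.z    obj.vx   obj.vz 
     91  0.2310   +0.042  +0.051  +0.252  -0.076
    182  0.4619   +0.129  +0.025  +0.504  -0.152
    273  0.6929   +0.275  -0.019  +0.756  -0.228


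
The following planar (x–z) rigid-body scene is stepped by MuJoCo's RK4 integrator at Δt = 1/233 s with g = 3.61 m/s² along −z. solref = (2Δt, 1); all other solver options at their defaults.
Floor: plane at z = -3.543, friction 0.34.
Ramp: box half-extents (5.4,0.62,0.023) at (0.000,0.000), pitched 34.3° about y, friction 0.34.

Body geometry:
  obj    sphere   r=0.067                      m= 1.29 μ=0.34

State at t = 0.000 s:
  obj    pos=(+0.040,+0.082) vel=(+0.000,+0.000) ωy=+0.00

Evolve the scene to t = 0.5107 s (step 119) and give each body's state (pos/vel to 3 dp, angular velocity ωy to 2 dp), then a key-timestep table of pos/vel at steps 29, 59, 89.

State at t = 0.5107 s:
  obj    pos=(+0.197,-0.025) vel=(+0.613,-0.418) ωy=+11.07

Key-timestep trajectory:
   step    t(s)  obj.x    obj.z    obj.vx   obj.vz 
     29  0.1245   +0.049  +0.075  +0.149  -0.102
     59  0.2532   +0.078  +0.055  +0.304  -0.207
     89  0.3820   +0.128  +0.022  +0.459  -0.313


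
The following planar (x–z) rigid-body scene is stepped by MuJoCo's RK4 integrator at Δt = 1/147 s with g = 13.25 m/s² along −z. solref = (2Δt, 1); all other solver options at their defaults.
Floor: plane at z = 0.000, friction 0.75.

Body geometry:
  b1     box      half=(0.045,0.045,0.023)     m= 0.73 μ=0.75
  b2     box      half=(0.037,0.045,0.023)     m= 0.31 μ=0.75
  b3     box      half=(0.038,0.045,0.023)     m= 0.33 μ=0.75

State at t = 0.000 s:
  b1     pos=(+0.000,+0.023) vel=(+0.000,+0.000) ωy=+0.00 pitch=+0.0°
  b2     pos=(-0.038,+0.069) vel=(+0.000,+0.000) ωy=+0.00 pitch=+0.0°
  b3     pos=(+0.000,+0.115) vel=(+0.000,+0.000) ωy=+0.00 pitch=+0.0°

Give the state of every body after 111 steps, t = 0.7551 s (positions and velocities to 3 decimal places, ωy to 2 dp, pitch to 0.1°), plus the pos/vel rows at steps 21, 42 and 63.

State at t = 0.7551 s:
  b1     pos=(+0.000,+0.023) vel=(+0.000,+0.000) ωy=+0.00 pitch=+0.0°
  b2     pos=(-0.038,+0.069) vel=(+0.000,+0.000) ωy=+0.00 pitch=-0.1°
  b3     pos=(+0.094,+0.023) vel=(+0.000,+0.000) ωy=+0.00 pitch=+180.0°

Key-timestep trajectory:
   step    t(s)  b1.x    b1.z    b1.vx   b1.vz   b2.x    b2.z    b2.vx   b2.vz   b3.x    b3.z    b3.vx   b3.vz 
     21  0.1429   +0.000  +0.023  +0.000  +0.000   -0.038  +0.069  -0.001  +0.000   +0.004  +0.114  +0.081  -0.018
     42  0.2857   +0.000  +0.023  +0.001  -0.001   -0.038  +0.069  +0.002  +0.000   +0.034  +0.083  +0.427  -0.002
     63  0.4286   +0.000  +0.023  +0.000  +0.000   -0.038  +0.069  +0.000  +0.000   +0.094  +0.038  +0.446  -1.072


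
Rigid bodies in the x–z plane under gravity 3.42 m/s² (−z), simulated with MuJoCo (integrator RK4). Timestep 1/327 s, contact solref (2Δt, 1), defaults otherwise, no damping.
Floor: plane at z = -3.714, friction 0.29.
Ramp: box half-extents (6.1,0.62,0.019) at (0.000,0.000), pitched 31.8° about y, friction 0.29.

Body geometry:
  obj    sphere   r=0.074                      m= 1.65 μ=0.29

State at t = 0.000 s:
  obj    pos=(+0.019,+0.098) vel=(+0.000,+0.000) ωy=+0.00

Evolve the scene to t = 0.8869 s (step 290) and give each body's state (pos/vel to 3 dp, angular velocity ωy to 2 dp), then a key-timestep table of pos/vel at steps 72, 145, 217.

State at t = 0.8869 s:
  obj    pos=(+0.449,-0.169) vel=(+0.970,-0.602) ωy=+15.42

Key-timestep trajectory:
   step    t(s)  obj.x    obj.z    obj.vx   obj.vz 
     72  0.2202   +0.045  +0.081  +0.241  -0.149
    145  0.4434   +0.126  +0.031  +0.485  -0.301
    217  0.6636   +0.260  -0.052  +0.726  -0.450


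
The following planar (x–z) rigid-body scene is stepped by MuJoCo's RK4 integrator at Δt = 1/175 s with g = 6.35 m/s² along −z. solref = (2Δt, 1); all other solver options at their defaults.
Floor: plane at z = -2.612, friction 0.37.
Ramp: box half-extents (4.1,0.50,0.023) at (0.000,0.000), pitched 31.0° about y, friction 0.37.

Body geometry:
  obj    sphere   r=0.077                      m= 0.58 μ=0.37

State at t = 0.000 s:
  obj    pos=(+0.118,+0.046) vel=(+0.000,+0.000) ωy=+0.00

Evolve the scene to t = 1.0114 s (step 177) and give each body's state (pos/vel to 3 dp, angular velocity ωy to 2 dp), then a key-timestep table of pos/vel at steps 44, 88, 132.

State at t = 1.0114 s:
  obj    pos=(+1.142,-0.570) vel=(+2.025,-1.217) ωy=+30.68

Key-timestep trajectory:
   step    t(s)  obj.x    obj.z    obj.vx   obj.vz 
     44  0.2514   +0.181  +0.008  +0.504  -0.303
     88  0.5029   +0.371  -0.106  +1.007  -0.605
    132  0.7543   +0.688  -0.297  +1.510  -0.908


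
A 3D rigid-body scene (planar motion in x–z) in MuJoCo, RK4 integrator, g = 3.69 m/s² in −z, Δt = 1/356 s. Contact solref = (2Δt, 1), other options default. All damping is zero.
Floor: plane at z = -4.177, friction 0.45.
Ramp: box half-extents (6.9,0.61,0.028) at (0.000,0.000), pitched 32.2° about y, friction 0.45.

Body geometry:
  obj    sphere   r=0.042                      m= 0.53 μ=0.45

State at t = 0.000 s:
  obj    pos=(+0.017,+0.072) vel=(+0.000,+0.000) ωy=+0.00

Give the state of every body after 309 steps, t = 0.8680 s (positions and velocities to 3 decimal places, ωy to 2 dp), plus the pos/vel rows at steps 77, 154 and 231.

State at t = 0.8680 s:
  obj    pos=(+0.465,-0.210) vel=(+1.032,-0.650) ωy=+29.02

Key-timestep trajectory:
   step    t(s)  obj.x    obj.z    obj.vx   obj.vz 
     77  0.2163   +0.045  +0.054  +0.257  -0.162
    154  0.4326   +0.128  +0.002  +0.514  -0.324
    231  0.6489   +0.267  -0.086  +0.771  -0.486


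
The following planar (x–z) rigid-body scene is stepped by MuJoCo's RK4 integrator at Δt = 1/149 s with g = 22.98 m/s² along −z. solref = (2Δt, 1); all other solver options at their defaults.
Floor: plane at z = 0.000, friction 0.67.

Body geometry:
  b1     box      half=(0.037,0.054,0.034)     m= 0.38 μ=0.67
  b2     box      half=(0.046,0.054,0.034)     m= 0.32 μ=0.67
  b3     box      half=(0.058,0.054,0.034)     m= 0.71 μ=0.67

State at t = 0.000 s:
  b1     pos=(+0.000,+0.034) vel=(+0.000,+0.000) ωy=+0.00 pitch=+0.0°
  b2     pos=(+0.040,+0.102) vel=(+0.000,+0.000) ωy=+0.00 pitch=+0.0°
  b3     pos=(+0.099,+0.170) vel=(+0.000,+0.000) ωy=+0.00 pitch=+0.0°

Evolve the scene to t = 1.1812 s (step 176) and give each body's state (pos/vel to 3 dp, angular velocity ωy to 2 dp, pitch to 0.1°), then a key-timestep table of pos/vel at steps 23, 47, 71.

State at t = 1.1812 s:
  b1     pos=(+0.000,+0.034) vel=(+0.000,+0.000) ωy=+0.00 pitch=+0.0°
  b2     pos=(+0.082,+0.046) vel=(+0.000,+0.000) ωy=+0.00 pitch=+90.0°
  b3     pos=(+0.301,+0.034) vel=(+0.000,+0.000) ωy=+0.00 pitch=+180.0°

Key-timestep trajectory:
   step    t(s)  b1.x    b1.z    b1.vx   b1.vz   b2.x    b2.z    b2.vx   b2.vz   b3.x    b3.z    b3.vx   b3.vz 
     23  0.1544   +0.000  +0.034  +0.000  +0.000   +0.076  +0.065  +0.397  -1.136   +0.178  +0.058  +0.670  +0.069
     47  0.3154   +0.000  +0.034  +0.000  +0.000   +0.082  +0.046  +0.000  +0.000   +0.238  +0.067  +0.136  +0.008
     71  0.4765   +0.000  +0.034  +0.000  +0.000   +0.082  +0.046  +0.000  +0.000   +0.281  +0.053  +0.574  -0.409


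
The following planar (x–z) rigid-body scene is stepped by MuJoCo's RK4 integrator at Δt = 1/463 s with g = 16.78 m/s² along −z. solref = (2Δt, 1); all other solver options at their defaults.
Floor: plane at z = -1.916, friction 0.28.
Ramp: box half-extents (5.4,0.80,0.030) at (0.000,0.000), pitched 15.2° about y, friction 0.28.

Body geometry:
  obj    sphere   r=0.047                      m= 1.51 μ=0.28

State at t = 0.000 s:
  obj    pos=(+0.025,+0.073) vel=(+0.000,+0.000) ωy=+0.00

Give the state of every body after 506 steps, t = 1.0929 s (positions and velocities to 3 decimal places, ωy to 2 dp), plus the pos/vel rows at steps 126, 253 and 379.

State at t = 1.0929 s:
  obj    pos=(+1.836,-0.419) vel=(+3.314,-0.900) ωy=+73.07

Key-timestep trajectory:
   step    t(s)  obj.x    obj.z    obj.vx   obj.vz 
    126  0.2721   +0.137  +0.042  +0.825  -0.224
    253  0.5464   +0.478  -0.050  +1.657  -0.450
    379  0.8186   +1.041  -0.203  +2.482  -0.674


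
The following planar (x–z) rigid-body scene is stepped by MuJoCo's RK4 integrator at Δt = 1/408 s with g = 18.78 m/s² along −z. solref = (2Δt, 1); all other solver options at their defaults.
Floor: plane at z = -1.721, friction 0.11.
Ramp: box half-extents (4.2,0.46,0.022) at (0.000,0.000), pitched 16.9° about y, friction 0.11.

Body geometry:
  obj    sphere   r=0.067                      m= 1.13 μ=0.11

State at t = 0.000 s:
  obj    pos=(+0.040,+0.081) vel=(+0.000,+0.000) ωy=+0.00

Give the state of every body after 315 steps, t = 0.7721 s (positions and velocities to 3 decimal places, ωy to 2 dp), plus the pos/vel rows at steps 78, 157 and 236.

State at t = 0.7721 s:
  obj    pos=(+1.152,-0.257) vel=(+2.881,-0.875) ωy=+44.93

Key-timestep trajectory:
   step    t(s)  obj.x    obj.z    obj.vx   obj.vz 
     78  0.1912   +0.108  +0.060  +0.713  -0.217
    157  0.3848   +0.316  -0.003  +1.436  -0.436
    236  0.5784   +0.664  -0.109  +2.158  -0.656


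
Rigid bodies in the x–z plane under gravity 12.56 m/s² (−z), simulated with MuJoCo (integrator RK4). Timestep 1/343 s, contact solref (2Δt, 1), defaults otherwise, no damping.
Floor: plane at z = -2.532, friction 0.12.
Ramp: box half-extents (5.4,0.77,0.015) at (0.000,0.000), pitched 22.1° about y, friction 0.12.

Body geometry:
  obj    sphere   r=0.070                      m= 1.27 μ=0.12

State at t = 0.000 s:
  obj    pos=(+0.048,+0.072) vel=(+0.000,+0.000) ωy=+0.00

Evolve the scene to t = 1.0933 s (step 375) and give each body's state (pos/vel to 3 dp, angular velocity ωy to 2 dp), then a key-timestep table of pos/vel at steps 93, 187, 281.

State at t = 1.0933 s:
  obj    pos=(+1.917,-0.687) vel=(+3.419,-1.388) ωy=+52.71

Key-timestep trajectory:
   step    t(s)  obj.x    obj.z    obj.vx   obj.vz 
     93  0.2711   +0.163  +0.026  +0.848  -0.344
    187  0.5452   +0.513  -0.117  +1.705  -0.692
    281  0.8192   +1.098  -0.354  +2.562  -1.040


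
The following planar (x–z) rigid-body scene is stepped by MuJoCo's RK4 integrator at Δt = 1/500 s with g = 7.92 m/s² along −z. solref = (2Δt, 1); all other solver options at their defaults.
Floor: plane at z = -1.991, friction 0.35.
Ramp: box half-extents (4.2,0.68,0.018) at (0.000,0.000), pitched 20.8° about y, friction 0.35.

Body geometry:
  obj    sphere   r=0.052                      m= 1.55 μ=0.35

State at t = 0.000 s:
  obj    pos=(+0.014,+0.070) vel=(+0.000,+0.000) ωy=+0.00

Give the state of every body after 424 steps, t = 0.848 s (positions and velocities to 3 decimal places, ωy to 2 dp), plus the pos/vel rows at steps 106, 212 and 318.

State at t = 0.848 s:
  obj    pos=(+0.689,-0.187) vel=(+1.593,-0.605) ωy=+32.76

Key-timestep trajectory:
   step    t(s)  obj.x    obj.z    obj.vx   obj.vz 
    106  0.2120   +0.056  +0.054  +0.398  -0.151
    212  0.4240   +0.183  +0.005  +0.796  -0.302
    318  0.6360   +0.394  -0.075  +1.194  -0.454


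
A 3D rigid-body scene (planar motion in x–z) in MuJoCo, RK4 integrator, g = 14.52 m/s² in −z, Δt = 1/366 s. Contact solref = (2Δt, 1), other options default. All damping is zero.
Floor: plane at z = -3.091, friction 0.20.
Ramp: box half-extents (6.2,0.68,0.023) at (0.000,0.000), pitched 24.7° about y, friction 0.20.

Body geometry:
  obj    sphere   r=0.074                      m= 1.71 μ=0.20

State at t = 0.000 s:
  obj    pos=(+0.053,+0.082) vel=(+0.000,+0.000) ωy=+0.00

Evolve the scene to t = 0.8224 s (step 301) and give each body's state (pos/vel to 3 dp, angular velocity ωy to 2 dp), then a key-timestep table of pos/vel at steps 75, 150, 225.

State at t = 0.8224 s:
  obj    pos=(+1.385,-0.530) vel=(+3.238,-1.489) ωy=+48.16

Key-timestep trajectory:
   step    t(s)  obj.x    obj.z    obj.vx   obj.vz 
     75  0.2049   +0.136  +0.044  +0.807  -0.371
    150  0.4098   +0.384  -0.070  +1.614  -0.742
    225  0.6148   +0.797  -0.260  +2.421  -1.113


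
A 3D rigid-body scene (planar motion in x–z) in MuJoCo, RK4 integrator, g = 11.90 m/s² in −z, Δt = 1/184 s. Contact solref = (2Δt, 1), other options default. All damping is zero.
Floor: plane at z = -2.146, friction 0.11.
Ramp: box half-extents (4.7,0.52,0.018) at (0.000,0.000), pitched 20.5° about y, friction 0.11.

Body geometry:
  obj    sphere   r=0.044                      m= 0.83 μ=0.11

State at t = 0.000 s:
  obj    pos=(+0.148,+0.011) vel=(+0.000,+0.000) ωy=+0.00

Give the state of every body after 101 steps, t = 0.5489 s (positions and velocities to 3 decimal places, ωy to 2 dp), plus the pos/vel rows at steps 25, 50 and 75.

State at t = 0.5489 s:
  obj    pos=(+0.568,-0.146) vel=(+1.531,-0.572) ωy=+37.11

Key-timestep trajectory:
   step    t(s)  obj.x    obj.z    obj.vx   obj.vz 
     25  0.1359   +0.174  +0.001  +0.379  -0.142
     50  0.2717   +0.251  -0.028  +0.758  -0.283
     75  0.4076   +0.380  -0.076  +1.137  -0.425


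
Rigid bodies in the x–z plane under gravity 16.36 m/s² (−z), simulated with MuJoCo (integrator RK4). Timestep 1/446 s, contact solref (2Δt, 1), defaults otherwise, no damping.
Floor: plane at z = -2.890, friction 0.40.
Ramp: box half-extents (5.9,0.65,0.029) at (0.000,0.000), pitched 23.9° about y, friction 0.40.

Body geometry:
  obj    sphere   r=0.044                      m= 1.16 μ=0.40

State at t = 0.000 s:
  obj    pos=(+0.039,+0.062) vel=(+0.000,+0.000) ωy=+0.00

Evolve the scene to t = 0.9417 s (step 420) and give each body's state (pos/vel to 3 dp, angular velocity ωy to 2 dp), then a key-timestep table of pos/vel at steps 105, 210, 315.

State at t = 0.9417 s:
  obj    pos=(+1.958,-0.788) vel=(+4.076,-1.806) ωy=+101.32

Key-timestep trajectory:
   step    t(s)  obj.x    obj.z    obj.vx   obj.vz 
    105  0.2354   +0.159  +0.009  +1.019  -0.452
    210  0.4709   +0.519  -0.150  +2.038  -0.903
    315  0.7063   +1.119  -0.416  +3.057  -1.355


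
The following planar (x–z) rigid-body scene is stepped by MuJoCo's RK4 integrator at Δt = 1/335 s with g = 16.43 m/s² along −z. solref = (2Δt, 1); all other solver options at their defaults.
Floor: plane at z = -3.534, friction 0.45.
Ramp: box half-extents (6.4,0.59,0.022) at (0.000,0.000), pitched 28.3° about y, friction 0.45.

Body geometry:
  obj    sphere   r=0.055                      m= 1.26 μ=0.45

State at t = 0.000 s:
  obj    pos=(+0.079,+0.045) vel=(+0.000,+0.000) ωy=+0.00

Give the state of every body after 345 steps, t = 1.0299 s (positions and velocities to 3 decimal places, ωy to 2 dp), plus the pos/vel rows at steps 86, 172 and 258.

State at t = 1.0299 s:
  obj    pos=(+2.677,-1.354) vel=(+5.045,-2.716) ωy=+104.17

Key-timestep trajectory:
   step    t(s)  obj.x    obj.z    obj.vx   obj.vz 
     86  0.2567   +0.240  -0.042  +1.258  -0.677
    172  0.5134   +0.725  -0.303  +2.515  -1.354
    258  0.7701   +1.532  -0.737  +3.773  -2.031


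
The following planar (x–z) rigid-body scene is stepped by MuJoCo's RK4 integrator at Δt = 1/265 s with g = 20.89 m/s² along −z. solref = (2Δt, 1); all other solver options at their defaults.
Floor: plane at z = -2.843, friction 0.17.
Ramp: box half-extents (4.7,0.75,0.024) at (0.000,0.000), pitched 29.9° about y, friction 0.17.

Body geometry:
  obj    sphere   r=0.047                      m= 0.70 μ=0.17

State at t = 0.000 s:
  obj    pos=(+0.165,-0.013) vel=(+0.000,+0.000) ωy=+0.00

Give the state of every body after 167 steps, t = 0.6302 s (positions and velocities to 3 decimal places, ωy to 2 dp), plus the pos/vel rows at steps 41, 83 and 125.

State at t = 0.6302 s:
  obj    pos=(+1.446,-0.749) vel=(+4.064,-2.337) ωy=+99.70

Key-timestep trajectory:
   step    t(s)  obj.x    obj.z    obj.vx   obj.vz 
     41  0.1547   +0.242  -0.057  +0.998  -0.574
     83  0.3132   +0.481  -0.195  +2.020  -1.162
    125  0.4717   +0.883  -0.426  +3.042  -1.749


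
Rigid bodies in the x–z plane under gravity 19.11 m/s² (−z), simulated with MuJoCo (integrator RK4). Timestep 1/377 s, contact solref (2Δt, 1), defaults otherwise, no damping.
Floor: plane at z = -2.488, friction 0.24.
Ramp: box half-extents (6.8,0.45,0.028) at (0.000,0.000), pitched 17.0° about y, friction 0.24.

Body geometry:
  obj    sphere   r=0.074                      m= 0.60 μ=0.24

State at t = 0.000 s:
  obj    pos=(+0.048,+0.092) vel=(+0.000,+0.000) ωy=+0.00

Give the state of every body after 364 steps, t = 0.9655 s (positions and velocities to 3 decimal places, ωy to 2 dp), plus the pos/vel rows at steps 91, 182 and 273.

State at t = 0.9655 s:
  obj    pos=(+1.827,-0.452) vel=(+3.685,-1.127) ωy=+52.07

Key-timestep trajectory:
   step    t(s)  obj.x    obj.z    obj.vx   obj.vz 
     91  0.2414   +0.159  +0.058  +0.921  -0.282
    182  0.4828   +0.493  -0.044  +1.843  -0.563
    273  0.7241   +1.049  -0.214  +2.764  -0.845


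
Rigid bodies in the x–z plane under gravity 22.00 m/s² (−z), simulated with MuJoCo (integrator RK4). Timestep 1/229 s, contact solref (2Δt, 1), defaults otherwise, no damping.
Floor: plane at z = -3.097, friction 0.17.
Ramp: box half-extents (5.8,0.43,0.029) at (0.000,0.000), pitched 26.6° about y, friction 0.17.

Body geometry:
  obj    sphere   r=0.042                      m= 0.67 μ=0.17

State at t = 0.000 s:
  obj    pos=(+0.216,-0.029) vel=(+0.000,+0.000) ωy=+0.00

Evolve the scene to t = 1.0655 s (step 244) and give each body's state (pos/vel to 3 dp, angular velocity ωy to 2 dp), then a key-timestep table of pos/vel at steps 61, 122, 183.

State at t = 1.0655 s:
  obj    pos=(+3.788,-1.817) vel=(+6.704,-3.357) ωy=+178.46

Key-timestep trajectory:
   step    t(s)  obj.x    obj.z    obj.vx   obj.vz 
     61  0.2664   +0.439  -0.141  +1.676  -0.839
    122  0.5328   +1.109  -0.476  +3.352  -1.679
    183  0.7991   +2.225  -1.035  +5.028  -2.518


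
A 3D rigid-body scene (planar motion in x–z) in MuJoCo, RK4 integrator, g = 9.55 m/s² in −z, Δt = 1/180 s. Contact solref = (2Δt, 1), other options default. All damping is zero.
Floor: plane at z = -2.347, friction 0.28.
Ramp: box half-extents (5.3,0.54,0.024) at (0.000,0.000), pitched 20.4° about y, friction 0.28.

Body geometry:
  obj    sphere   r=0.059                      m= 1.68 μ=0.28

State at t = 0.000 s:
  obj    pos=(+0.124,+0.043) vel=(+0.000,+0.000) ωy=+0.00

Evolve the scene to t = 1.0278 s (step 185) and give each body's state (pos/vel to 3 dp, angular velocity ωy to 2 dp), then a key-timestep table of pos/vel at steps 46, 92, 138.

State at t = 1.0278 s:
  obj    pos=(+1.301,-0.395) vel=(+2.291,-0.852) ωy=+41.41

Key-timestep trajectory:
   step    t(s)  obj.x    obj.z    obj.vx   obj.vz 
     46  0.2556   +0.197  +0.015  +0.570  -0.212
     92  0.5111   +0.415  -0.066  +1.139  -0.424
    138  0.7667   +0.779  -0.201  +1.709  -0.635


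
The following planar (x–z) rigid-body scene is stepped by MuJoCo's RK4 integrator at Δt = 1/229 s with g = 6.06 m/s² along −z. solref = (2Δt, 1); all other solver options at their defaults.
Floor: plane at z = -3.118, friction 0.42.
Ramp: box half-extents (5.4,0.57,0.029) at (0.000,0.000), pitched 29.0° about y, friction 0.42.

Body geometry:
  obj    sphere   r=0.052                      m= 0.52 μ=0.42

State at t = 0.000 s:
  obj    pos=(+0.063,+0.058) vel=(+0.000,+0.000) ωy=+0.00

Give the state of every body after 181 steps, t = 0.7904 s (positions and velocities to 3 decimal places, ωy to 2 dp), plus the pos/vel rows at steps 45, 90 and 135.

State at t = 0.7904 s:
  obj    pos=(+0.636,-0.260) vel=(+1.451,-0.804) ωy=+31.89

Key-timestep trajectory:
   step    t(s)  obj.x    obj.z    obj.vx   obj.vz 
     45  0.1965   +0.098  +0.038  +0.361  -0.200
     90  0.3930   +0.205  -0.021  +0.721  -0.400
    135  0.5895   +0.382  -0.119  +1.082  -0.600


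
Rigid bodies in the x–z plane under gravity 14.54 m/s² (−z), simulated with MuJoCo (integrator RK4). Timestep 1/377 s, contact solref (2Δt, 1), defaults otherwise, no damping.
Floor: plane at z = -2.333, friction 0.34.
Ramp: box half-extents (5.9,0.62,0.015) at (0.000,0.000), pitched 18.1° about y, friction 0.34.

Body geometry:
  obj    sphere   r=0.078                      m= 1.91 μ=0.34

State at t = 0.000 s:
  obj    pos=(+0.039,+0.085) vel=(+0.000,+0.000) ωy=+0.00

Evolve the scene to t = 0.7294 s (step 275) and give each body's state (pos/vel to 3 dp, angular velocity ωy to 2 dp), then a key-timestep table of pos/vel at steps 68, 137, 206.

State at t = 0.7294 s:
  obj    pos=(+0.855,-0.182) vel=(+2.237,-0.731) ωy=+30.17

Key-timestep trajectory:
   step    t(s)  obj.x    obj.z    obj.vx   obj.vz 
     68  0.1804   +0.089  +0.069  +0.553  -0.181
    137  0.3634   +0.242  +0.019  +1.115  -0.364
    206  0.5464   +0.497  -0.065  +1.676  -0.548


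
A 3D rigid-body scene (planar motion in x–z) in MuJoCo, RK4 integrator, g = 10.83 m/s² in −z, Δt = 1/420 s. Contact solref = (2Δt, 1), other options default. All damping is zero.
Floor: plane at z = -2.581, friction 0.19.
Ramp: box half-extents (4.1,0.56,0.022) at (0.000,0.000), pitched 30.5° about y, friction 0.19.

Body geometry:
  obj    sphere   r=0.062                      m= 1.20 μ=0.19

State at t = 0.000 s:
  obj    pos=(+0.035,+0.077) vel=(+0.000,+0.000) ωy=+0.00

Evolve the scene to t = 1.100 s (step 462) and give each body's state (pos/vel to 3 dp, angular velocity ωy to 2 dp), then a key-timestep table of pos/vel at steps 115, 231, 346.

State at t = 1.100 s:
  obj    pos=(+2.082,-1.129) vel=(+3.721,-2.192) ωy=+69.65

Key-timestep trajectory:
   step    t(s)  obj.x    obj.z    obj.vx   obj.vz 
    115  0.2738   +0.162  +0.002  +0.926  -0.546
    231  0.5500   +0.547  -0.225  +1.861  -1.096
    346  0.8238   +1.183  -0.599  +2.787  -1.642
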